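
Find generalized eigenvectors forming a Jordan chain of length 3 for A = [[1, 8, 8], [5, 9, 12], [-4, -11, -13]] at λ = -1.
v_1 = [[-1, -1, 1]]^T, v_2 = [[-2, -3, 3]]^T, v_3 = [[-4, -4, 5]]^T

We seek v_1 ∈ ker((A + I)^3) \ ker((A + I)^2), then set v_{i+1} = (A + I) v_i.

One such chain is v_1 = [[-1, -1, 1]]^T, v_2 = [[-2, -3, 3]]^T, v_3 = [[-4, -4, 5]]^T. Check: (A + I) v_3 = [[0, 0, 0]]^T = 0.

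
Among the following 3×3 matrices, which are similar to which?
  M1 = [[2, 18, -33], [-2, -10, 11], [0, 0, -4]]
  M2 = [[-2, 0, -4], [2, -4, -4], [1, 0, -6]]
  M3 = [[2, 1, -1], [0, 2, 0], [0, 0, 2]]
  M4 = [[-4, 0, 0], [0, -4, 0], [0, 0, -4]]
Characteristic polynomials: χ_{M1} = (x + 4)^3, χ_{M2} = (x + 4)^3, χ_{M3} = (x - 2)^3, χ_{M4} = (x + 4)^3.

{M1, M2}: invariant factors x + 4, (x + 4)^2.

{M3}: invariant factors x - 2, (x - 2)^2.

{M4}: invariant factors x + 4, x + 4, x + 4.

Matrices are similar if and only if their invariant-factor lists agree; the partition into similarity classes is {M1, M2}, {M3}, {M4}.

3 classes: {M1, M2}, {M3}, {M4}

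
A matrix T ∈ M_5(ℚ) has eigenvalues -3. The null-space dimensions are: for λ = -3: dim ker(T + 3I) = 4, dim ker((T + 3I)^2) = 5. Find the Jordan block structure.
λ = -3: successive nullity increments [4, 1] count blocks of size ≥ k; block sizes are [2, 1, 1, 1].

Jordan blocks: (-3, 2), (-3, 1), (-3, 1), (-3, 1)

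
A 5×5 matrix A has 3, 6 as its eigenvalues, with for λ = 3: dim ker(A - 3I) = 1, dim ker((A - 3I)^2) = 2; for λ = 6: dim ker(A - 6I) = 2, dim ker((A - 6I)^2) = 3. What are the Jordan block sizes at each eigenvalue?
Jordan blocks: (3, 2), (6, 2), (6, 1)

λ = 3: successive nullity increments [1, 1] count blocks of size ≥ k; block sizes are [2].
λ = 6: successive nullity increments [2, 1] count blocks of size ≥ k; block sizes are [2, 1].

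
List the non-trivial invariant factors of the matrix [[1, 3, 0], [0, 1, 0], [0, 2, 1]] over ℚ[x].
x - 1, (x - 1)^2

The Jordan structure of A has elementary divisors (x - 1)^2, (x - 1). Arranging the block sizes at each eigenvalue in decreasing order and taking row products gives the invariant factors.

Invariant factors (smallest first, each dividing the next): x - 1, (x - 1)^2.

Check: the last factor (x - 1)^2 is the minimal polynomial, and the product (x - 1)^3 is the characteristic polynomial.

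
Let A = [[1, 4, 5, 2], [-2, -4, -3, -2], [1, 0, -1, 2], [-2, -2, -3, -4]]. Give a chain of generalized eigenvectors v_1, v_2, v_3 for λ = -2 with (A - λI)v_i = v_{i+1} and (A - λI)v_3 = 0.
v_1 = [[0, 1, -1, 1]]^T, v_2 = [[1, -1, 1, -1]]^T, v_3 = [[2, -1, 0, -1]]^T

We seek v_1 ∈ ker((A + 2I)^3) \ ker((A + 2I)^2), then set v_{i+1} = (A + 2I) v_i.

One such chain is v_1 = [[0, 1, -1, 1]]^T, v_2 = [[1, -1, 1, -1]]^T, v_3 = [[2, -1, 0, -1]]^T. Check: (A + 2I) v_3 = [[0, 0, 0, 0]]^T = 0.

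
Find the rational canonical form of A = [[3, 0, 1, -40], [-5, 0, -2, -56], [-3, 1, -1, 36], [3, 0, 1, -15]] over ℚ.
R = [[0, 0, 0, -25], [1, 0, 0, -85], [0, 1, 0, -56], [0, 0, 1, -13]]

The invariant factors of A (the non-unit diagonal entries of the Smith normal form of xI - A over ℚ[x]) are (x + 5)^2(x^2 + 3x + 1), each dividing the next. The characteristic polynomial is their product, (x + 5)^2(x^2 + 3x + 1).

The rational canonical form is the block-diagonal matrix of companion matrices C(f_i):
R = [[0, 0, 0, -25], [1, 0, 0, -85], [0, 1, 0, -56], [0, 0, 1, -13]].

Note the characteristic polynomial does not split into linear factors over ℚ, so A has no Jordan form over ℚ; the rational canonical form exists over any field.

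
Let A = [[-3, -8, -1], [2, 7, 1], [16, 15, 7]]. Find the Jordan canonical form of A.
J = [[-1, 0, 0], [0, 6, 1], [0, 0, 6]]

The characteristic polynomial is det(xI - A) = (x - 6)^2(x + 1), so the eigenvalues are -1 (algebraic multiplicity 1), 6 (algebraic multiplicity 2).

For λ = -1: algebraic multiplicity 1 gives one 1×1 block.

For λ = 6: rank(A - 6I) = 2, rank((A - 6I)^2) = 1. The eigenspace has dimension 3 - 2 = 1, so there is 1 Jordan block; the rank sequence gives block sizes [2].

Assembling the blocks gives the Jordan form J above.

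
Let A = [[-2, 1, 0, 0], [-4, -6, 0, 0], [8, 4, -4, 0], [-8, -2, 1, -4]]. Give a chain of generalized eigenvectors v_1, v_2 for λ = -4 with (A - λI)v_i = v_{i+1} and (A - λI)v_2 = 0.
We seek v_1 ∈ ker((A + 4I)^2) \ ker(A + 4I), then set v_{i+1} = (A + 4I) v_i.

One such chain is v_1 = [[0, 1, -2, 2]]^T, v_2 = [[1, -2, 4, -4]]^T. Check: (A + 4I) v_2 = [[0, 0, 0, 0]]^T = 0.

v_1 = [[0, 1, -2, 2]]^T, v_2 = [[1, -2, 4, -4]]^T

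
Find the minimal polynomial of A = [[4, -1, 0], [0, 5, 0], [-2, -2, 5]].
The characteristic polynomial factors as (x - 5)^2(x - 4). The minimal polynomial is ∏(x - λ)^{k_λ} where k_λ is the size of the largest Jordan block at λ.

For λ = 4: rank(A - 4I) = 2, and the largest Jordan block has size 1 (the smallest k with rank((A - 4I)^k) = rank((A - 4I)^(k+1))).
For λ = 5: rank(A - 5I) = 1, and the largest Jordan block has size 1 (the smallest k with rank((A - 5I)^k) = rank((A - 5I)^(k+1))).

So m_A(x) = (x - 5)(x - 4).

m_A(x) = (x - 5)(x - 4)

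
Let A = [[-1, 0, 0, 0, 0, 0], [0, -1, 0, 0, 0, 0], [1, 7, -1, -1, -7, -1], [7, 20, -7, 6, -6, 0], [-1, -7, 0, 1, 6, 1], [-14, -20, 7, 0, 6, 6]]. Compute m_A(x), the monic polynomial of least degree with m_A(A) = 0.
m_A(x) = (x - 6)^3(x + 1)

The characteristic polynomial factors as (x - 6)^3(x + 1)^3. The minimal polynomial is ∏(x - λ)^{k_λ} where k_λ is the size of the largest Jordan block at λ.

For λ = -1: rank(A + I) = 3, and the largest Jordan block has size 1 (the smallest k with rank((A + I)^k) = rank((A + I)^(k+1))).
For λ = 6: rank(A - 6I) = 5, and the largest Jordan block has size 3 (the smallest k with rank((A - 6I)^k) = rank((A - 6I)^(k+1))).

So m_A(x) = (x - 6)^3(x + 1).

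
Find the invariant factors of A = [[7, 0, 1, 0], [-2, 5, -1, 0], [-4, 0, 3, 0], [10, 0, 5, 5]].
x - 5, x - 5, (x - 5)^2

The Jordan structure of A has elementary divisors (x - 5)^2, (x - 5), (x - 5). Arranging the block sizes at each eigenvalue in decreasing order and taking row products gives the invariant factors.

Invariant factors (smallest first, each dividing the next): x - 5, x - 5, (x - 5)^2.

Check: the last factor (x - 5)^2 is the minimal polynomial, and the product (x - 5)^4 is the characteristic polynomial.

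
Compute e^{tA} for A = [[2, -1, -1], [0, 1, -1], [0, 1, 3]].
A has Jordan form J = [[2, 1, 0], [0, 2, 0], [0, 0, 2]] with A = PJP^{-1}, so e^{tA} = P e^{tJ} P^{-1}.

For a Jordan block J_k(λ), e^{tJ_k(λ)} = e^{λt} · (I + tN + t^2 N^2/2! + ... + t^{k-1} N^{k-1}/(k-1)!) where N is the nilpotent superdiagonal part.

Assembling the blocks and conjugating back gives the entries of e^{tA} as shown above.

e^{tA} = [[e^{2*t}, -t*e^{2*t}, -t*e^{2*t}], [0, (1 - t)*e^{2*t}, -t*e^{2*t}], [0, t*e^{2*t}, (t + 1)*e^{2*t}]]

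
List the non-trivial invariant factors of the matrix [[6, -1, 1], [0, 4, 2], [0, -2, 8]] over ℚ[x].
x - 6, (x - 6)^2

The Jordan structure of A has elementary divisors (x - 6)^2, (x - 6). Arranging the block sizes at each eigenvalue in decreasing order and taking row products gives the invariant factors.

Invariant factors (smallest first, each dividing the next): x - 6, (x - 6)^2.

Check: the last factor (x - 6)^2 is the minimal polynomial, and the product (x - 6)^3 is the characteristic polynomial.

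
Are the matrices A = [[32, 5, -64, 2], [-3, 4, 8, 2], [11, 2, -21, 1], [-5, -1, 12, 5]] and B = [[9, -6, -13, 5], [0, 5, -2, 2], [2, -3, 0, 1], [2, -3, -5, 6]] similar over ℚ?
Two matrices over a field are similar if and only if they have the same invariant factors.

Both A and B have characteristic polynomial (x - 5)^4 and minimal polynomial (x - 5)^2. Computing further, both have invariant factors (x - 5)^2, (x - 5)^2. Hence A and B are similar.

Yes.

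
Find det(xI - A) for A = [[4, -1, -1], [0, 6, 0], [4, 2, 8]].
xI - A = [[x - 4, 1, 1], [0, x - 6, 0], [-4, -2, x - 8]].

Expanding det(xI - A) along the first row:
det(xI - A) = + (x - 4)·det([[x - 6, 0], [-2, x - 8]]) - (1)·det([[0, 0], [-4, x - 8]]) + (1)·det([[0, x - 6], [-4, -2]]).

Evaluating gives χ_A(x) = x^3 - 18x^2 + 108x - 216 = (x - 6)^3.

χ_A(x) = (x - 6)^3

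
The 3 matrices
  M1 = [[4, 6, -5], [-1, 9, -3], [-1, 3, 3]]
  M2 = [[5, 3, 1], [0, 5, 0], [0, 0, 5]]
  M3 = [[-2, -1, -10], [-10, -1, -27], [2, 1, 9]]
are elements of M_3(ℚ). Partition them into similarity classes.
Characteristic polynomials: χ_{M1} = (x - 6)(x - 5)^2, χ_{M2} = (x - 5)^3, χ_{M3} = (x - 2)^3.

{M1}: invariant factors (x - 6)(x - 5)^2.

{M2}: invariant factors x - 5, (x - 5)^2.

{M3}: invariant factors (x - 2)^3.

Matrices are similar if and only if their invariant-factor lists agree; the partition into similarity classes is {M1}, {M2}, {M3}.

3 classes: {M1}, {M2}, {M3}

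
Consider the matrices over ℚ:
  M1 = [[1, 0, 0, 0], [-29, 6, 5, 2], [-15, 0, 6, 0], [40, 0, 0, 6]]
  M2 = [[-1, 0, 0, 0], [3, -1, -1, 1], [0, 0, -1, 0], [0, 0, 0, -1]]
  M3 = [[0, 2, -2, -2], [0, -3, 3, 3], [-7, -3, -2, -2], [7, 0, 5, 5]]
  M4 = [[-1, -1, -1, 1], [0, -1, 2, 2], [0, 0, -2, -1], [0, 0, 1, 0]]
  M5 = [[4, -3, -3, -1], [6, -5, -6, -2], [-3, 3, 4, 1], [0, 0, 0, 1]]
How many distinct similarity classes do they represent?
Characteristic polynomials: χ_{M1} = (x - 6)^3(x - 1), χ_{M2} = (x + 1)^4, χ_{M3} = x^4, χ_{M4} = (x + 1)^4, χ_{M5} = (x - 1)^4.

{M1}: invariant factors x - 6, (x - 6)^2(x - 1).

{M2}: invariant factors x + 1, x + 1, (x + 1)^2.

{M3}: invariant factors x, x^3.

{M4}: invariant factors (x + 1)^2, (x + 1)^2.

{M5}: invariant factors x - 1, x - 1, (x - 1)^2.

Matrices are similar if and only if their invariant-factor lists agree; the partition into similarity classes is {M1}, {M2}, {M3}, {M4}, {M5}.

5 classes: {M1}, {M2}, {M3}, {M4}, {M5}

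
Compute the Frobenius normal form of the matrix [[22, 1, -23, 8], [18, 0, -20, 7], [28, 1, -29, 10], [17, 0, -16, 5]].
R = [[0, 0, 0, -2], [1, 0, 0, 5], [0, 1, 0, 3], [0, 0, 1, -2]]

The invariant factors of A (the non-unit diagonal entries of the Smith normal form of xI - A over ℚ[x]) are (x + 2)(x^3 - 3x + 1), each dividing the next. The characteristic polynomial is their product, (x + 2)(x^3 - 3x + 1).

The rational canonical form is the block-diagonal matrix of companion matrices C(f_i):
R = [[0, 0, 0, -2], [1, 0, 0, 5], [0, 1, 0, 3], [0, 0, 1, -2]].

Note the characteristic polynomial does not split into linear factors over ℚ, so A has no Jordan form over ℚ; the rational canonical form exists over any field.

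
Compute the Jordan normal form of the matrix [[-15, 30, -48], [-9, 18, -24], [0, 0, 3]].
The characteristic polynomial is det(xI - A) = x(x - 3)^2, so the eigenvalues are 0 (algebraic multiplicity 1), 3 (algebraic multiplicity 2).

For λ = 0: algebraic multiplicity 1 gives one 1×1 block.

For λ = 3: rank(A - 3I) = 1. The eigenspace has dimension 3 - 1 = 2, so there are 2 Jordan blocks; the rank sequence gives block sizes [1, 1].

Assembling the blocks gives the Jordan form J above.

J = [[0, 0, 0], [0, 3, 0], [0, 0, 3]]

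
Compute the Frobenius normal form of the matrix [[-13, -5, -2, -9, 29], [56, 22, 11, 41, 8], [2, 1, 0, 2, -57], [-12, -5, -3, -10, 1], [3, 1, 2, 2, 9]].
R = [[0, 0, 0, 0, 144], [1, 0, 0, 0, 60], [0, 1, 0, 0, -56], [0, 0, 1, 0, -8], [0, 0, 0, 1, 8]]

The invariant factors of A (the non-unit diagonal entries of the Smith normal form of xI - A over ℚ[x]) are (x - 4)(x^2 - 2x - 6)^2, each dividing the next. The characteristic polynomial is their product, (x - 4)(x^2 - 2x - 6)^2.

The rational canonical form is the block-diagonal matrix of companion matrices C(f_i):
R = [[0, 0, 0, 0, 144], [1, 0, 0, 0, 60], [0, 1, 0, 0, -56], [0, 0, 1, 0, -8], [0, 0, 0, 1, 8]].

Note the characteristic polynomial does not split into linear factors over ℚ, so A has no Jordan form over ℚ; the rational canonical form exists over any field.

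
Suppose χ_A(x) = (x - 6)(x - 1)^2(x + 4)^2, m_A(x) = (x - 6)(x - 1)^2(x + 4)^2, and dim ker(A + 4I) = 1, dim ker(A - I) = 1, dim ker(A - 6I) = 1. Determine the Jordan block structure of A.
Jordan blocks: (-4, 2), (1, 2), (6, 1)

λ = -4: algebraic multiplicity 2 (exponent in χ_A), largest block size 2 (exponent in m_A), 1 block (geometric multiplicity). This forces block sizes [2].
λ = 1: algebraic multiplicity 2 (exponent in χ_A), largest block size 2 (exponent in m_A), 1 block (geometric multiplicity). This forces block sizes [2].
λ = 6: algebraic multiplicity 1 (exponent in χ_A), largest block size 1 (exponent in m_A), 1 block (geometric multiplicity). This forces block sizes [1].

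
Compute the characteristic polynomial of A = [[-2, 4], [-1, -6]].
xI - A = [[x + 2, -4], [1, x + 6]].

Expanding det(xI - A) along the first row:
det(xI - A) = + (x + 2)·det([[x + 6]]) - (-4)·det([[1]]).

Evaluating gives χ_A(x) = x^2 + 8x + 16 = (x + 4)^2.

χ_A(x) = (x + 4)^2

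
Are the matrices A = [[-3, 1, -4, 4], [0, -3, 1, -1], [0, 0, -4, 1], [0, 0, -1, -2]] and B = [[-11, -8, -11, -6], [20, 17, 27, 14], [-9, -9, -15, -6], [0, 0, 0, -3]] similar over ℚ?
Two matrices over a field are similar if and only if they have the same invariant factors.

Both A and B have characteristic polynomial (x + 3)^4 and minimal polynomial (x + 3)^3. Computing further, both have invariant factors x + 3, (x + 3)^3. Hence A and B are similar.

Yes.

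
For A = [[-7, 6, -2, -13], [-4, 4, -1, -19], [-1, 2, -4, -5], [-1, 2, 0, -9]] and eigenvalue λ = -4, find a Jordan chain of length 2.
We seek v_1 ∈ ker((A + 4I)^2) \ ker(A + 4I), then set v_{i+1} = (A + 4I) v_i.

One such chain is v_1 = [[2, 3, 0, 1]]^T, v_2 = [[-1, -3, -1, -1]]^T. Check: (A + 4I) v_2 = [[0, 0, 0, 0]]^T = 0.

v_1 = [[2, 3, 0, 1]]^T, v_2 = [[-1, -3, -1, -1]]^T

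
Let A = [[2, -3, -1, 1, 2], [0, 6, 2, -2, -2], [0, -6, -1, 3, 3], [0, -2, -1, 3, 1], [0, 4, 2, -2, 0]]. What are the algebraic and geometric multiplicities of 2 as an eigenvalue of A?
The characteristic polynomial is (x - 2)^5, so the factor x - 2 appears with exponent 5: the algebraic multiplicity is 5.

rank(A - 2I) = 2, so the eigenspace has dimension 5 - 2 = 3: the geometric multiplicity is 3.

Since 3 < 5, A is not diagonalizable.

algebraic multiplicity 5, geometric multiplicity 3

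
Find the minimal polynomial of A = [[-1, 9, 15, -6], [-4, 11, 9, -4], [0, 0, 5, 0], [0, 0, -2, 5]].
The characteristic polynomial factors as (x - 5)^4. The minimal polynomial is ∏(x - λ)^{k_λ} where k_λ is the size of the largest Jordan block at λ.

For λ = 5: rank(A - 5I) = 2, and the largest Jordan block has size 3 (the smallest k with rank((A - 5I)^k) = rank((A - 5I)^(k+1))).

So m_A(x) = (x - 5)^3.

m_A(x) = (x - 5)^3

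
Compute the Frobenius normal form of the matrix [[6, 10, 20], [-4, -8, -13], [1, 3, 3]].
R = [[0, 0, 0], [1, 0, -5], [0, 1, 1]]

The invariant factors of A (the non-unit diagonal entries of the Smith normal form of xI - A over ℚ[x]) are x(x^2 - x + 5), each dividing the next. The characteristic polynomial is their product, x(x^2 - x + 5).

The rational canonical form is the block-diagonal matrix of companion matrices C(f_i):
R = [[0, 0, 0], [1, 0, -5], [0, 1, 1]].

Note the characteristic polynomial does not split into linear factors over ℚ, so A has no Jordan form over ℚ; the rational canonical form exists over any field.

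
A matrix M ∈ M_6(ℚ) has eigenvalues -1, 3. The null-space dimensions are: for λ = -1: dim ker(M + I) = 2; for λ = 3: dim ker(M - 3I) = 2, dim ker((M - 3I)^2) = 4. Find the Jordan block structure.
λ = -1: successive nullity increments [2] count blocks of size ≥ k; block sizes are [1, 1].
λ = 3: successive nullity increments [2, 2] count blocks of size ≥ k; block sizes are [2, 2].

Jordan blocks: (-1, 1), (-1, 1), (3, 2), (3, 2)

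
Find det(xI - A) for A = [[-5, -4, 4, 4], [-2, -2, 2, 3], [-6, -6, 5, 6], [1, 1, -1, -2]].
xI - A = [[x + 5, 4, -4, -4], [2, x + 2, -2, -3], [6, 6, x - 5, -6], [-1, -1, 1, x + 2]].

Expanding det(xI - A) along the first row:
det(xI - A) = + (x + 5)·det([[x + 2, -2, -3], [6, x - 5, -6], [-1, 1, x + 2]]) - (4)·det([[2, -2, -3], [6, x - 5, -6], [-1, 1, x + 2]]) + (-4)·det([[2, x + 2, -3], [6, 6, -6], [-1, -1, x + 2]]) - (-4)·det([[2, x + 2, -2], [6, 6, x - 5], [-1, -1, 1]]).

Evaluating gives χ_A(x) = x^4 + 4x^3 + 6x^2 + 4x + 1 = (x + 1)^4.

χ_A(x) = (x + 1)^4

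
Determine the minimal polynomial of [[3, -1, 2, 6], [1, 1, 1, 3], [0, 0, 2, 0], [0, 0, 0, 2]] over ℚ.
m_A(x) = (x - 2)^3

The characteristic polynomial factors as (x - 2)^4. The minimal polynomial is ∏(x - λ)^{k_λ} where k_λ is the size of the largest Jordan block at λ.

For λ = 2: rank(A - 2I) = 2, and the largest Jordan block has size 3 (the smallest k with rank((A - 2I)^k) = rank((A - 2I)^(k+1))).

So m_A(x) = (x - 2)^3.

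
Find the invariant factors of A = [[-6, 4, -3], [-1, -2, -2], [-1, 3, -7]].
The Jordan structure of A has elementary divisors (x + 5)^3. Arranging the block sizes at each eigenvalue in decreasing order and taking row products gives the invariant factors.

Invariant factors (smallest first, each dividing the next): (x + 5)^3.

Check: the last factor (x + 5)^3 is the minimal polynomial, and the product (x + 5)^3 is the characteristic polynomial.

(x + 5)^3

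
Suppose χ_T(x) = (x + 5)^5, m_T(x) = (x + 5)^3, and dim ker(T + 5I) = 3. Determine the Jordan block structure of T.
Jordan blocks: (-5, 3), (-5, 1), (-5, 1)

λ = -5: algebraic multiplicity 5 (exponent in χ_T), largest block size 3 (exponent in m_T), 3 blocks (geometric multiplicity). These force block sizes [3, 1, 1].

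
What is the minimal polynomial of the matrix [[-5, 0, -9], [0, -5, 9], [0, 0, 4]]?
The characteristic polynomial factors as (x - 4)(x + 5)^2. The minimal polynomial is ∏(x - λ)^{k_λ} where k_λ is the size of the largest Jordan block at λ.

For λ = -5: rank(A + 5I) = 1, and the largest Jordan block has size 1 (the smallest k with rank((A + 5I)^k) = rank((A + 5I)^(k+1))).
For λ = 4: rank(A - 4I) = 2, and the largest Jordan block has size 1 (the smallest k with rank((A - 4I)^k) = rank((A - 4I)^(k+1))).

So m_A(x) = (x - 4)(x + 5).

m_A(x) = (x - 4)(x + 5)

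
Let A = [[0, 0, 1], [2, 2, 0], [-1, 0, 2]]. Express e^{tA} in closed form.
A has Jordan form J = [[1, 1, 0], [0, 1, 0], [0, 0, 2]] with A = PJP^{-1}, so e^{tA} = P e^{tJ} P^{-1}.

For a Jordan block J_k(λ), e^{tJ_k(λ)} = e^{λt} · (I + tN + t^2 N^2/2! + ... + t^{k-1} N^{k-1}/(k-1)!) where N is the nilpotent superdiagonal part.

Assembling the blocks and conjugating back gives the entries of e^{tA} as shown above.

e^{tA} = [[(1 - t)*e^{t}, 0, t*e^{t}], [2*t*e^{t}, e^{2*t}, 2*(-t + e^{t} - 1)*e^{t}], [-t*e^{t}, 0, (t + 1)*e^{t}]]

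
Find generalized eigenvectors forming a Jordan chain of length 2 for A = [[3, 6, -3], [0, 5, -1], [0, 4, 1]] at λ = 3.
v_1 = [[1, 0, -1]]^T, v_2 = [[3, 1, 2]]^T

We seek v_1 ∈ ker((A - 3I)^2) \ ker(A - 3I), then set v_{i+1} = (A - 3I) v_i.

One such chain is v_1 = [[1, 0, -1]]^T, v_2 = [[3, 1, 2]]^T. Check: (A - 3I) v_2 = [[0, 0, 0]]^T = 0.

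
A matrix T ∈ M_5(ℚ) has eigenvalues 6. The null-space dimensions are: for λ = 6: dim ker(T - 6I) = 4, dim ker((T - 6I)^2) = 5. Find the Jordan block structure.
λ = 6: successive nullity increments [4, 1] count blocks of size ≥ k; block sizes are [2, 1, 1, 1].

Jordan blocks: (6, 2), (6, 1), (6, 1), (6, 1)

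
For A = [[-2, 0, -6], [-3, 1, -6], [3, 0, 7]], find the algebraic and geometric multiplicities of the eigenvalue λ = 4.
The characteristic polynomial is (x - 4)(x - 1)^2, so the factor x - 4 appears with exponent 1: the algebraic multiplicity is 1.

rank(A - 4I) = 2, so the eigenspace has dimension 3 - 2 = 1: the geometric multiplicity is 1.

algebraic multiplicity 1, geometric multiplicity 1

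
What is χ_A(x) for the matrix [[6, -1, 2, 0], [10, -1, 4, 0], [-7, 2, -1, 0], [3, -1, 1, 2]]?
χ_A(x) = (x - 2)^2(x - 1)^2

xI - A = [[x - 6, 1, -2, 0], [-10, x + 1, -4, 0], [7, -2, x + 1, 0], [-3, 1, -1, x - 2]].

Expanding det(xI - A) along the first row:
det(xI - A) = + (x - 6)·det([[x + 1, -4, 0], [-2, x + 1, 0], [1, -1, x - 2]]) - (1)·det([[-10, -4, 0], [7, x + 1, 0], [-3, -1, x - 2]]) + (-2)·det([[-10, x + 1, 0], [7, -2, 0], [-3, 1, x - 2]]) - (0)·det([[-10, x + 1, -4], [7, -2, x + 1], [-3, 1, -1]]).

Evaluating gives χ_A(x) = x^4 - 6x^3 + 13x^2 - 12x + 4 = (x - 2)^2(x - 1)^2.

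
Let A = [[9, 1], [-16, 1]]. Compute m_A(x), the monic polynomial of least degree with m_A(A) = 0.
The characteristic polynomial factors as (x - 5)^2. The minimal polynomial is ∏(x - λ)^{k_λ} where k_λ is the size of the largest Jordan block at λ.

For λ = 5: rank(A - 5I) = 1, and the largest Jordan block has size 2 (the smallest k with rank((A - 5I)^k) = rank((A - 5I)^(k+1))).

So m_A(x) = (x - 5)^2.

m_A(x) = (x - 5)^2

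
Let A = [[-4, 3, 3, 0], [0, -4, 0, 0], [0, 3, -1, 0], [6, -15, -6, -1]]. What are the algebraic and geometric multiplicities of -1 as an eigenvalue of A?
algebraic multiplicity 2, geometric multiplicity 2

The characteristic polynomial is (x + 1)^2(x + 4)^2, so the factor x + 1 appears with exponent 2: the algebraic multiplicity is 2.

rank(A + I) = 2, so the eigenspace has dimension 4 - 2 = 2: the geometric multiplicity is 2.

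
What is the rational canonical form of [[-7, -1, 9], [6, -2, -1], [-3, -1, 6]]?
R = [[0, 0, 16], [1, 0, 8], [0, 1, -3]]

The invariant factors of A (the non-unit diagonal entries of the Smith normal form of xI - A over ℚ[x]) are (x + 4)(x^2 - x - 4), each dividing the next. The characteristic polynomial is their product, (x + 4)(x^2 - x - 4).

The rational canonical form is the block-diagonal matrix of companion matrices C(f_i):
R = [[0, 0, 16], [1, 0, 8], [0, 1, -3]].

Note the characteristic polynomial does not split into linear factors over ℚ, so A has no Jordan form over ℚ; the rational canonical form exists over any field.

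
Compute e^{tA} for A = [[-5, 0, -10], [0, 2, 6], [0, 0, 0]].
e^{tA} = [[e^{-5*t}, 0, -2 + 2*e^{-5*t}], [0, e^{2*t}, 3*e^{2*t} - 3], [0, 0, 1]]

A has Jordan form J = [[-5, 0, 0], [0, 0, 0], [0, 0, 2]] with A = PJP^{-1}, so e^{tA} = P e^{tJ} P^{-1}.

For a Jordan block J_k(λ), e^{tJ_k(λ)} = e^{λt} · (I + tN + t^2 N^2/2! + ... + t^{k-1} N^{k-1}/(k-1)!) where N is the nilpotent superdiagonal part.

Assembling the blocks and conjugating back gives the entries of e^{tA} as shown above.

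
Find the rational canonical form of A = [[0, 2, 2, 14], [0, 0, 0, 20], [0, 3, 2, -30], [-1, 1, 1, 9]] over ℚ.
The invariant factors of A (the non-unit diagonal entries of the Smith normal form of xI - A over ℚ[x]) are x - 2, (x - 5)(x - 2)^2, each dividing the next. The characteristic polynomial is their product, (x - 5)(x - 2)^3.

The rational canonical form is the block-diagonal matrix of companion matrices C(f_i):
R = [[2, 0, 0, 0], [0, 0, 0, 20], [0, 1, 0, -24], [0, 0, 1, 9]].

R = [[2, 0, 0, 0], [0, 0, 0, 20], [0, 1, 0, -24], [0, 0, 1, 9]]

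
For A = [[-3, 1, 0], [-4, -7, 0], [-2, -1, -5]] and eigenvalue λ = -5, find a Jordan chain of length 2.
v_1 = [[0, 1, 3]]^T, v_2 = [[1, -2, -1]]^T

We seek v_1 ∈ ker((A + 5I)^2) \ ker(A + 5I), then set v_{i+1} = (A + 5I) v_i.

One such chain is v_1 = [[0, 1, 3]]^T, v_2 = [[1, -2, -1]]^T. Check: (A + 5I) v_2 = [[0, 0, 0]]^T = 0.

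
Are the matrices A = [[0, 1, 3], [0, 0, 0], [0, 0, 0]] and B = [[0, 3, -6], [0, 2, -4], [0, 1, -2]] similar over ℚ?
Yes.

Two matrices over a field are similar if and only if they have the same invariant factors.

Both A and B have characteristic polynomial x^3 and minimal polynomial x^2. Computing further, both have invariant factors x, x^2. Hence A and B are similar.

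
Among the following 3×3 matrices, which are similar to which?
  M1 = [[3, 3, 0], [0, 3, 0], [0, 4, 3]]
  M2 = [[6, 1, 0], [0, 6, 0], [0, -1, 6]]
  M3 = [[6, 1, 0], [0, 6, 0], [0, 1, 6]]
2 classes: {M1}, {M2, M3}

Characteristic polynomials: χ_{M1} = (x - 3)^3, χ_{M2} = (x - 6)^3, χ_{M3} = (x - 6)^3.

{M1}: invariant factors x - 3, (x - 3)^2.

{M2, M3}: invariant factors x - 6, (x - 6)^2.

Matrices are similar if and only if their invariant-factor lists agree; the partition into similarity classes is {M1}, {M2, M3}.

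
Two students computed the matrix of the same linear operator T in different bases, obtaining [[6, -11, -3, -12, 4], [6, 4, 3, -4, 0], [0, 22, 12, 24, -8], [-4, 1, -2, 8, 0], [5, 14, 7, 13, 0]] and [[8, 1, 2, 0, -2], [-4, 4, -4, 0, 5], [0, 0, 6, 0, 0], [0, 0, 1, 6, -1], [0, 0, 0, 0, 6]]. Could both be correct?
Yes.

Two matrices over a field are similar if and only if they have the same invariant factors.

Both A and B have characteristic polynomial (x - 6)^5 and minimal polynomial (x - 6)^3. Computing further, both have invariant factors (x - 6)^2, (x - 6)^3. Hence A and B are similar.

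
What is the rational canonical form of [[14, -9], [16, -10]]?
R = [[0, -4], [1, 4]]

The invariant factors of A (the non-unit diagonal entries of the Smith normal form of xI - A over ℚ[x]) are (x - 2)^2, each dividing the next. The characteristic polynomial is their product, (x - 2)^2.

The rational canonical form is the block-diagonal matrix of companion matrices C(f_i):
R = [[0, -4], [1, 4]].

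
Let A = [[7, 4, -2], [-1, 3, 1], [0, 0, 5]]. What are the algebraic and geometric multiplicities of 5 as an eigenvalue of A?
algebraic multiplicity 3, geometric multiplicity 2

The characteristic polynomial is (x - 5)^3, so the factor x - 5 appears with exponent 3: the algebraic multiplicity is 3.

rank(A - 5I) = 1, so the eigenspace has dimension 3 - 1 = 2: the geometric multiplicity is 2.

Since 2 < 3, A is not diagonalizable.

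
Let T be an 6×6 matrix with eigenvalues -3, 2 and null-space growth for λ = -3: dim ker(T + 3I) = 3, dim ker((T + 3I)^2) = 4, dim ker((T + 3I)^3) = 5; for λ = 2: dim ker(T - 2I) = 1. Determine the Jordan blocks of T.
λ = -3: successive nullity increments [3, 1, 1] count blocks of size ≥ k; block sizes are [3, 1, 1].
λ = 2: successive nullity increments [1] count blocks of size ≥ k; block sizes are [1].

Jordan blocks: (-3, 3), (-3, 1), (-3, 1), (2, 1)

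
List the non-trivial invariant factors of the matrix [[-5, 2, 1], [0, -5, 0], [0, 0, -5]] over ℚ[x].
The Jordan structure of A has elementary divisors (x + 5)^2, (x + 5). Arranging the block sizes at each eigenvalue in decreasing order and taking row products gives the invariant factors.

Invariant factors (smallest first, each dividing the next): x + 5, (x + 5)^2.

Check: the last factor (x + 5)^2 is the minimal polynomial, and the product (x + 5)^3 is the characteristic polynomial.

x + 5, (x + 5)^2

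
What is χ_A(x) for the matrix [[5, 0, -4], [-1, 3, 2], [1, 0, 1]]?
χ_A(x) = (x - 3)^3

xI - A = [[x - 5, 0, 4], [1, x - 3, -2], [-1, 0, x - 1]].

Expanding det(xI - A) along the first row:
det(xI - A) = + (x - 5)·det([[x - 3, -2], [0, x - 1]]) - (0)·det([[1, -2], [-1, x - 1]]) + (4)·det([[1, x - 3], [-1, 0]]).

Evaluating gives χ_A(x) = x^3 - 9x^2 + 27x - 27 = (x - 3)^3.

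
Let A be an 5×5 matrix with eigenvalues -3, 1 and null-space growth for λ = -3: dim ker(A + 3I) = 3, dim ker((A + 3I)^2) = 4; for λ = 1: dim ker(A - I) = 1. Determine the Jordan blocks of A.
Jordan blocks: (-3, 2), (-3, 1), (-3, 1), (1, 1)

λ = -3: successive nullity increments [3, 1] count blocks of size ≥ k; block sizes are [2, 1, 1].
λ = 1: successive nullity increments [1] count blocks of size ≥ k; block sizes are [1].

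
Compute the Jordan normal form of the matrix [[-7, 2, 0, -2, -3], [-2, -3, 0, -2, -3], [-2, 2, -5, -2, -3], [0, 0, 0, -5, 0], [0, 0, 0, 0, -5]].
J = [[-5, 1, 0, 0, 0], [0, -5, 0, 0, 0], [0, 0, -5, 0, 0], [0, 0, 0, -5, 0], [0, 0, 0, 0, -5]]

The characteristic polynomial is det(xI - A) = (x + 5)^5, so the eigenvalues are -5 (algebraic multiplicity 5).

For λ = -5: rank(A + 5I) = 1, rank((A + 5I)^2) = 0. The eigenspace has dimension 5 - 1 = 4, so there are 4 Jordan blocks; the rank sequence gives block sizes [2, 1, 1, 1].

Assembling the blocks gives the Jordan form J above.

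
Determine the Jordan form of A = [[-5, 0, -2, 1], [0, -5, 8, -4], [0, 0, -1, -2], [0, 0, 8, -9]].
J = [[-5, 1, 0, 0], [0, -5, 0, 0], [0, 0, -5, 0], [0, 0, 0, -5]]

The characteristic polynomial is det(xI - A) = (x + 5)^4, so the eigenvalues are -5 (algebraic multiplicity 4).

For λ = -5: rank(A + 5I) = 1, rank((A + 5I)^2) = 0. The eigenspace has dimension 4 - 1 = 3, so there are 3 Jordan blocks; the rank sequence gives block sizes [2, 1, 1].

Assembling the blocks gives the Jordan form J above.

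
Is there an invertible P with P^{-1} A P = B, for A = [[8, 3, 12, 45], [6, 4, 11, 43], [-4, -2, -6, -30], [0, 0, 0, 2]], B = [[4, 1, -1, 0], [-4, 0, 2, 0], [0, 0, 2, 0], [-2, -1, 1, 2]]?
Both have characteristic polynomial (x - 2)^4, but the minimal polynomial of A is (x - 2)^3 while the minimal polynomial of B is (x - 2)^2. The minimal polynomial is a similarity invariant, so A and B are not similar.

No.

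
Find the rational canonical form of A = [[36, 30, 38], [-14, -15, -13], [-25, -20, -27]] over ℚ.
The invariant factors of A (the non-unit diagonal entries of the Smith normal form of xI - A over ℚ[x]) are (x + 4)(x^2 + 2x - 5), each dividing the next. The characteristic polynomial is their product, (x + 4)(x^2 + 2x - 5).

The rational canonical form is the block-diagonal matrix of companion matrices C(f_i):
R = [[0, 0, 20], [1, 0, -3], [0, 1, -6]].

Note the characteristic polynomial does not split into linear factors over ℚ, so A has no Jordan form over ℚ; the rational canonical form exists over any field.

R = [[0, 0, 20], [1, 0, -3], [0, 1, -6]]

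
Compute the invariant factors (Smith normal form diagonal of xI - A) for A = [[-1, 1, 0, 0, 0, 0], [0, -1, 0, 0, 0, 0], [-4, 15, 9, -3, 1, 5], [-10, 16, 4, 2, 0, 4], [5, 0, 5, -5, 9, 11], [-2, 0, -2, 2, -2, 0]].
The Jordan structure of A has elementary divisors (x + 1)^2, (x - 4)^2, (x - 6), (x - 6). Arranging the block sizes at each eigenvalue in decreasing order and taking row products gives the invariant factors.

Invariant factors (smallest first, each dividing the next): x - 6, (x - 6)(x - 4)^2(x + 1)^2.

Check: the last factor (x - 6)(x - 4)^2(x + 1)^2 is the minimal polynomial, and the product (x - 6)^2(x - 4)^2(x + 1)^2 is the characteristic polynomial.

x - 6, (x - 6)(x - 4)^2(x + 1)^2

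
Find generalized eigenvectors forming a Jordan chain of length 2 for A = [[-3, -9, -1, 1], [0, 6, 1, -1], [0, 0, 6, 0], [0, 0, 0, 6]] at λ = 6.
We seek v_1 ∈ ker((A - 6I)^2) \ ker(A - 6I), then set v_{i+1} = (A - 6I) v_i.

One such chain is v_1 = [[0, 0, 1, 0]]^T, v_2 = [[-1, 1, 0, 0]]^T. Check: (A - 6I) v_2 = [[0, 0, 0, 0]]^T = 0.

v_1 = [[0, 0, 1, 0]]^T, v_2 = [[-1, 1, 0, 0]]^T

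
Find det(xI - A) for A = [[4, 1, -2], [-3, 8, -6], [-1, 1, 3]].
χ_A(x) = (x - 5)^3

xI - A = [[x - 4, -1, 2], [3, x - 8, 6], [1, -1, x - 3]].

Expanding det(xI - A) along the first row:
det(xI - A) = + (x - 4)·det([[x - 8, 6], [-1, x - 3]]) - (-1)·det([[3, 6], [1, x - 3]]) + (2)·det([[3, x - 8], [1, -1]]).

Evaluating gives χ_A(x) = x^3 - 15x^2 + 75x - 125 = (x - 5)^3.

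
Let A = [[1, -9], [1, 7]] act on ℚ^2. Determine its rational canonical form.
R = [[0, -16], [1, 8]]

The invariant factors of A (the non-unit diagonal entries of the Smith normal form of xI - A over ℚ[x]) are (x - 4)^2, each dividing the next. The characteristic polynomial is their product, (x - 4)^2.

The rational canonical form is the block-diagonal matrix of companion matrices C(f_i):
R = [[0, -16], [1, 8]].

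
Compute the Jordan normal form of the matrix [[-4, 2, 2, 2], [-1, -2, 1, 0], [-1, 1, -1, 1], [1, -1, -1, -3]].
J = [[-3, 1, 0, 0], [0, -3, 0, 0], [0, 0, -2, 0], [0, 0, 0, -2]]

The characteristic polynomial is det(xI - A) = (x + 2)^2(x + 3)^2, so the eigenvalues are -3 (algebraic multiplicity 2), -2 (algebraic multiplicity 2).

For λ = -3: rank(A + 3I) = 3, rank((A + 3I)^2) = 2. The eigenspace has dimension 4 - 3 = 1, so there is 1 Jordan block; the rank sequence gives block sizes [2].

For λ = -2: rank(A + 2I) = 2. The eigenspace has dimension 4 - 2 = 2, so there are 2 Jordan blocks; the rank sequence gives block sizes [1, 1].

Assembling the blocks gives the Jordan form J above.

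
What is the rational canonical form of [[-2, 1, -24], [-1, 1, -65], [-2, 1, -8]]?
The invariant factors of A (the non-unit diagonal entries of the Smith normal form of xI - A over ℚ[x]) are (x + 1)(x + 4)^2, each dividing the next. The characteristic polynomial is their product, (x + 1)(x + 4)^2.

The rational canonical form is the block-diagonal matrix of companion matrices C(f_i):
R = [[0, 0, -16], [1, 0, -24], [0, 1, -9]].

R = [[0, 0, -16], [1, 0, -24], [0, 1, -9]]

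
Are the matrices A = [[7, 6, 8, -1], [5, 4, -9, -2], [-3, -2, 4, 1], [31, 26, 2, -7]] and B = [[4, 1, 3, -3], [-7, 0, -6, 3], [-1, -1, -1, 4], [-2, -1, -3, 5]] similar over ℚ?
Two matrices over a field are similar if and only if they have the same invariant factors.

Both A and B have characteristic polynomial (x - 2)^4 and minimal polynomial (x - 2)^2. Computing further, both have invariant factors (x - 2)^2, (x - 2)^2. Hence A and B are similar.

Yes.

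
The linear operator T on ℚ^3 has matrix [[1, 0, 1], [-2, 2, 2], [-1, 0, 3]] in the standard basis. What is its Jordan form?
The characteristic polynomial is det(xI - A) = (x - 2)^3, so the eigenvalues are 2 (algebraic multiplicity 3).

For λ = 2: rank(A - 2I) = 1, rank((A - 2I)^2) = 0. The eigenspace has dimension 3 - 1 = 2, so there are 2 Jordan blocks; the rank sequence gives block sizes [2, 1].

Assembling the blocks gives the Jordan form J above.

J = [[2, 1, 0], [0, 2, 0], [0, 0, 2]]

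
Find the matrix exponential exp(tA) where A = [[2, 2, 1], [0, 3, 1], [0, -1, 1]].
A has Jordan form J = [[2, 1, 0], [0, 2, 1], [0, 0, 2]] with A = PJP^{-1}, so e^{tA} = P e^{tJ} P^{-1}.

For a Jordan block J_k(λ), e^{tJ_k(λ)} = e^{λt} · (I + tN + t^2 N^2/2! + ... + t^{k-1} N^{k-1}/(k-1)!) where N is the nilpotent superdiagonal part.

Assembling the blocks and conjugating back gives the entries of e^{tA} as shown above.

e^{tA} = [[e^{2*t}, t*(t + 4)*e^{2*t}/2, t*(t + 2)*e^{2*t}/2], [0, (t + 1)*e^{2*t}, t*e^{2*t}], [0, -t*e^{2*t}, (1 - t)*e^{2*t}]]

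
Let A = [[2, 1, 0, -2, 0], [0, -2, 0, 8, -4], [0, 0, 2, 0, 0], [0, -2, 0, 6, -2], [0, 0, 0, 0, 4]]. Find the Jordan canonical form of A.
J = [[2, 1, 0, 0, 0], [0, 2, 0, 0, 0], [0, 0, 2, 0, 0], [0, 0, 0, 2, 0], [0, 0, 0, 0, 4]]

The characteristic polynomial is det(xI - A) = (x - 4)(x - 2)^4, so the eigenvalues are 2 (algebraic multiplicity 4), 4 (algebraic multiplicity 1).

For λ = 2: rank(A - 2I) = 2, rank((A - 2I)^2) = 1. The eigenspace has dimension 5 - 2 = 3, so there are 3 Jordan blocks; the rank sequence gives block sizes [2, 1, 1].

For λ = 4: algebraic multiplicity 1 gives one 1×1 block.

Assembling the blocks gives the Jordan form J above.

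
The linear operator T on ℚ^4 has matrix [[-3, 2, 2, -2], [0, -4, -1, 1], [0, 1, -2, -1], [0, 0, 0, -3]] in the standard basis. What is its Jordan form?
J = [[-3, 1, 0, 0], [0, -3, 0, 0], [0, 0, -3, 0], [0, 0, 0, -3]]

The characteristic polynomial is det(xI - A) = (x + 3)^4, so the eigenvalues are -3 (algebraic multiplicity 4).

For λ = -3: rank(A + 3I) = 1, rank((A + 3I)^2) = 0. The eigenspace has dimension 4 - 1 = 3, so there are 3 Jordan blocks; the rank sequence gives block sizes [2, 1, 1].

Assembling the blocks gives the Jordan form J above.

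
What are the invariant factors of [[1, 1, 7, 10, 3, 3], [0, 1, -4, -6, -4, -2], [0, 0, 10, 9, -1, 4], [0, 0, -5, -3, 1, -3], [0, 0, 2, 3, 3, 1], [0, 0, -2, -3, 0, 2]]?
x - 3, (x - 3)^3(x - 1)^2

The Jordan structure of A has elementary divisors (x - 1)^2, (x - 3)^3, (x - 3). Arranging the block sizes at each eigenvalue in decreasing order and taking row products gives the invariant factors.

Invariant factors (smallest first, each dividing the next): x - 3, (x - 3)^3(x - 1)^2.

Check: the last factor (x - 3)^3(x - 1)^2 is the minimal polynomial, and the product (x - 3)^4(x - 1)^2 is the characteristic polynomial.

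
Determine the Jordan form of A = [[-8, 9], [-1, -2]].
The characteristic polynomial is det(xI - A) = (x + 5)^2, so the eigenvalues are -5 (algebraic multiplicity 2).

For λ = -5: rank(A + 5I) = 1, rank((A + 5I)^2) = 0. The eigenspace has dimension 2 - 1 = 1, so there is 1 Jordan block; the rank sequence gives block sizes [2].

Assembling the blocks gives the Jordan form J above.

J = [[-5, 1], [0, -5]]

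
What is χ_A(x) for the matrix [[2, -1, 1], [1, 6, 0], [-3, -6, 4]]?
χ_A(x) = (x - 4)^3

xI - A = [[x - 2, 1, -1], [-1, x - 6, 0], [3, 6, x - 4]].

Expanding det(xI - A) along the first row:
det(xI - A) = + (x - 2)·det([[x - 6, 0], [6, x - 4]]) - (1)·det([[-1, 0], [3, x - 4]]) + (-1)·det([[-1, x - 6], [3, 6]]).

Evaluating gives χ_A(x) = x^3 - 12x^2 + 48x - 64 = (x - 4)^3.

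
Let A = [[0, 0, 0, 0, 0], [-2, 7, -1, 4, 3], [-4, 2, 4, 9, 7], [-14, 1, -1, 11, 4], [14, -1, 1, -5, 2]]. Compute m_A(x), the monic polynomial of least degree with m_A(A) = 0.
The characteristic polynomial factors as x(x - 6)^4. The minimal polynomial is ∏(x - λ)^{k_λ} where k_λ is the size of the largest Jordan block at λ.

For λ = 0: rank(A) = 4, and the largest Jordan block has size 1 (the smallest k with rank(A^k) = rank(A^(k+1))).
For λ = 6: rank(A - 6I) = 3, and the largest Jordan block has size 2 (the smallest k with rank((A - 6I)^k) = rank((A - 6I)^(k+1))).

So m_A(x) = x(x - 6)^2.

m_A(x) = x(x - 6)^2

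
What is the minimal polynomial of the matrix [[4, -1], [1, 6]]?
m_A(x) = (x - 5)^2

The characteristic polynomial factors as (x - 5)^2. The minimal polynomial is ∏(x - λ)^{k_λ} where k_λ is the size of the largest Jordan block at λ.

For λ = 5: rank(A - 5I) = 1, and the largest Jordan block has size 2 (the smallest k with rank((A - 5I)^k) = rank((A - 5I)^(k+1))).

So m_A(x) = (x - 5)^2.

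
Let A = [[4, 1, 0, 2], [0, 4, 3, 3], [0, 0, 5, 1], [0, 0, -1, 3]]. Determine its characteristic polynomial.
χ_A(x) = (x - 4)^4

xI - A = [[x - 4, -1, 0, -2], [0, x - 4, -3, -3], [0, 0, x - 5, -1], [0, 0, 1, x - 3]].

Expanding det(xI - A) along the first row:
det(xI - A) = + (x - 4)·det([[x - 4, -3, -3], [0, x - 5, -1], [0, 1, x - 3]]) - (-1)·det([[0, -3, -3], [0, x - 5, -1], [0, 1, x - 3]]) + (0)·det([[0, x - 4, -3], [0, 0, -1], [0, 0, x - 3]]) - (-2)·det([[0, x - 4, -3], [0, 0, x - 5], [0, 0, 1]]).

Evaluating gives χ_A(x) = x^4 - 16x^3 + 96x^2 - 256x + 256 = (x - 4)^4.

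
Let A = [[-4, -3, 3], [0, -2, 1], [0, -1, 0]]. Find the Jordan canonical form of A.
J = [[-4, 0, 0], [0, -1, 1], [0, 0, -1]]

The characteristic polynomial is det(xI - A) = (x + 1)^2(x + 4), so the eigenvalues are -4 (algebraic multiplicity 1), -1 (algebraic multiplicity 2).

For λ = -4: algebraic multiplicity 1 gives one 1×1 block.

For λ = -1: rank(A + I) = 2, rank((A + I)^2) = 1. The eigenspace has dimension 3 - 2 = 1, so there is 1 Jordan block; the rank sequence gives block sizes [2].

Assembling the blocks gives the Jordan form J above.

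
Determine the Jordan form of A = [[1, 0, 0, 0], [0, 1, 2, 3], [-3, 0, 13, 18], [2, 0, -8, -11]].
The characteristic polynomial is det(xI - A) = (x - 1)^4, so the eigenvalues are 1 (algebraic multiplicity 4).

For λ = 1: rank(A - I) = 2, rank((A - I)^2) = 0. The eigenspace has dimension 4 - 2 = 2, so there are 2 Jordan blocks; the rank sequence gives block sizes [2, 2].

Assembling the blocks gives the Jordan form J above.

J = [[1, 1, 0, 0], [0, 1, 0, 0], [0, 0, 1, 1], [0, 0, 0, 1]]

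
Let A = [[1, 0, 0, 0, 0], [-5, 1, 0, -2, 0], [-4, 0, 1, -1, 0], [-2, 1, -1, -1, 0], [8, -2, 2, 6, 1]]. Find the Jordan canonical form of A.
The characteristic polynomial is det(xI - A) = x^2(x - 1)^3, so the eigenvalues are 0 (algebraic multiplicity 2), 1 (algebraic multiplicity 3).

For λ = 0: rank(A) = 4, rank(A^2) = 3. The eigenspace has dimension 5 - 4 = 1, so there is 1 Jordan block; the rank sequence gives block sizes [2].

For λ = 1: rank(A - I) = 3, rank((A - I)^2) = 2. The eigenspace has dimension 5 - 3 = 2, so there are 2 Jordan blocks; the rank sequence gives block sizes [2, 1].

Assembling the blocks gives the Jordan form J above.

J = [[0, 1, 0, 0, 0], [0, 0, 0, 0, 0], [0, 0, 1, 1, 0], [0, 0, 0, 1, 0], [0, 0, 0, 0, 1]]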